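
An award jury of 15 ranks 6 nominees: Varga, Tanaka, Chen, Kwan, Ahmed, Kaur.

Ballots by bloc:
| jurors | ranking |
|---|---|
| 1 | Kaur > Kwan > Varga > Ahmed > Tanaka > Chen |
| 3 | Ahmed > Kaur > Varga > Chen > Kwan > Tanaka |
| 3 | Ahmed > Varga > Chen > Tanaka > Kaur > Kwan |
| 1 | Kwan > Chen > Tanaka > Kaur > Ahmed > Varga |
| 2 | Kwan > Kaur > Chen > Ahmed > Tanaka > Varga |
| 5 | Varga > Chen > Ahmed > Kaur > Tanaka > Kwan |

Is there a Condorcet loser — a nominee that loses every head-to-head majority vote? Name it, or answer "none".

Pairwise majorities:
Varga–Tanaka: Varga 12–3.
Varga vs Chen: Varga preferred on 1+3+3+5 = 12 ballots; Varga wins 12–3.
Varga vs Kwan: Varga wins 11–4.
Varga–Ahmed: Ahmed 9–6.
Varga vs Kaur: 8 to 7, Varga.
Tanaka vs Chen: Chen wins 14–1.
Tanaka vs Kwan: Tanaka preferred on 3+5 = 8 ballots; Tanaka wins 8–7.
Tanaka vs Ahmed: Ahmed, 14–1.
Tanaka vs Kaur: Kaur wins 11–4.
Chen vs Kwan: Chen is ranked higher on 3+3+5 = 11 ballots, Kwan on 4. Chen wins 11–4.
Chen vs Ahmed: Chen, 8–7.
Chen vs Kaur: Chen is ranked higher on 3+1+5 = 9 ballots, Kaur on 6. Chen wins 9–6.
Kwan vs Ahmed: Ahmed, 11–4.
Kwan vs Kaur: Kaur wins 12–3.
Ahmed vs Kaur: 11 to 4, Ahmed.
Kwan is beaten in every head-to-head and is the Condorcet loser.

Kwan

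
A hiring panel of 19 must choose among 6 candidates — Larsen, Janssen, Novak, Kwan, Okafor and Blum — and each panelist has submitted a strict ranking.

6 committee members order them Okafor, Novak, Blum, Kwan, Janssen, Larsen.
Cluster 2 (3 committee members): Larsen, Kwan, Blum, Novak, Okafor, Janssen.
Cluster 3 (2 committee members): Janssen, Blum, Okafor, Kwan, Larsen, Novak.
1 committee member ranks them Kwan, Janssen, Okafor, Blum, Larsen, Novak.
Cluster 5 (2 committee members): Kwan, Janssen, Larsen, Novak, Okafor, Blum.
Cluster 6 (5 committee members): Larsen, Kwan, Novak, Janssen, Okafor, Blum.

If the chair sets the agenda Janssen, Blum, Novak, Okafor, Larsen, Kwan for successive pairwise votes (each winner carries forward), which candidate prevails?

Kwan

Round 1: Janssen vs Blum — 10–9, Janssen advances.
Round 2: Janssen vs Novak — 5–14, Novak advances.
Round 3: Novak vs Okafor — 10–9, Novak advances.
Round 4: Novak vs Larsen — 6–13, Larsen advances.
Round 5: Larsen vs Kwan — 8–11, Kwan advances.
Kwan survives the agenda.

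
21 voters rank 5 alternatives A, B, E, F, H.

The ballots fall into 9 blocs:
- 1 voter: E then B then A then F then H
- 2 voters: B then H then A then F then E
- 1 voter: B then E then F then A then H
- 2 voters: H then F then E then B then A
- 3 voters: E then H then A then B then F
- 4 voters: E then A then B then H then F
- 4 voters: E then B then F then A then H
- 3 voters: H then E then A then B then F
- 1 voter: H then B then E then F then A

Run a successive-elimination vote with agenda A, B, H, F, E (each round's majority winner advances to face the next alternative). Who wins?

E

Round 1: A vs B — 10–11, B advances.
Round 2: B vs H — 12–9, B advances.
Round 3: B vs F — 19–2, B advances.
Round 4: B vs E — 4–17, E advances.
The agenda winner is E.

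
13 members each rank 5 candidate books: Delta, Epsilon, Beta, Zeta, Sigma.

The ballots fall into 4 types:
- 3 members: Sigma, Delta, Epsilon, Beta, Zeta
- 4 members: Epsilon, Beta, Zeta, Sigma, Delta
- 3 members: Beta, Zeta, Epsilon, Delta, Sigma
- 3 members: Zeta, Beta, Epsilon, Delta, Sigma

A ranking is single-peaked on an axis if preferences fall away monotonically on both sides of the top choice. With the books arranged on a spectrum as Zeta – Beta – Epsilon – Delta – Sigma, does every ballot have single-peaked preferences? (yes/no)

no

Axis positions: Zeta=1, Beta=2, Epsilon=3, Delta=4, Sigma=5.
Type 1 (peak Sigma at position 5): ranking walks positions 5-4-3-2-1, expanding outward from the peak — single-peaked.
Type 2: ranking walks positions 3-2-1-5-4; Sigma is ranked above Delta even though Delta lies between Sigma and the peak Epsilon on the axis — preferences dip and rise again. Not single-peaked.
Type 3 (peak Beta at position 2): ranking walks positions 2-1-3-4-5, expanding outward from the peak — single-peaked.
Type 4 (peak Zeta at position 1): ranking walks positions 1-2-3-4-5, expanding outward from the peak — single-peaked.
Type 2 violates single-peakedness, so the profile is not single-peaked on this axis.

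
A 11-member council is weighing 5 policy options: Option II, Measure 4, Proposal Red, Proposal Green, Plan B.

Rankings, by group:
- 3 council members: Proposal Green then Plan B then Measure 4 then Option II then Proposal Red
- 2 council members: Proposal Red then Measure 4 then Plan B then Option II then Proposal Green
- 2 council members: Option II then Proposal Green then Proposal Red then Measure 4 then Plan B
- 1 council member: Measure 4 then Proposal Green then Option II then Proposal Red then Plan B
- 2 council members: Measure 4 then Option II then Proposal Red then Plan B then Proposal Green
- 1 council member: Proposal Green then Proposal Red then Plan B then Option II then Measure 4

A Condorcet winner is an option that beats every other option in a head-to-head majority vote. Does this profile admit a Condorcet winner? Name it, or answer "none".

Check each pair by majority over 11 ballots:
Option II vs Measure 4: Option II is ranked higher on 2+1 = 3 ballots, Measure 4 on 8. Measure 4 wins 8–3.
Option II vs Proposal Red: 3+2+1+2 = 8 for Option II, 3 for Proposal Red — Option II by 8–3.
Option II vs Proposal Green: Option II preferred on 2+2+2 = 6 ballots; Option II wins 6–5.
Option II vs Plan B: Option II is ranked higher on 2+1+2 = 5 ballots, Plan B on 6. Plan B wins 6–5.
Measure 4 vs Proposal Red: 3+1+2 = 6 for Measure 4, 5 for Proposal Red — Measure 4 by 6–5.
Measure 4 vs Proposal Green: Measure 4 is ranked higher on 2+1+2 = 5 ballots, Proposal Green on 6. Proposal Green wins 6–5.
Measure 4 vs Plan B: Measure 4 preferred on 2+2+1+2 = 7 ballots; Measure 4 wins 7–4.
Proposal Red vs Proposal Green: 4 to 7, Proposal Green.
Proposal Red vs Plan B: Proposal Red preferred on 2+2+1+2+1 = 8 ballots; Proposal Red wins 8–3.
Proposal Green vs Plan B: Proposal Green preferred on 3+2+1+1 = 7 ballots; Proposal Green wins 7–4.
No option is unbeaten: Option II loses to Measure 4; Measure 4 loses to Proposal Green; Proposal Red loses to Option II; Proposal Green loses to Option II; Plan B loses to Measure 4. In particular Option II > Proposal Red > Plan B > Option II is a majority cycle — no Condorcet winner exists.

none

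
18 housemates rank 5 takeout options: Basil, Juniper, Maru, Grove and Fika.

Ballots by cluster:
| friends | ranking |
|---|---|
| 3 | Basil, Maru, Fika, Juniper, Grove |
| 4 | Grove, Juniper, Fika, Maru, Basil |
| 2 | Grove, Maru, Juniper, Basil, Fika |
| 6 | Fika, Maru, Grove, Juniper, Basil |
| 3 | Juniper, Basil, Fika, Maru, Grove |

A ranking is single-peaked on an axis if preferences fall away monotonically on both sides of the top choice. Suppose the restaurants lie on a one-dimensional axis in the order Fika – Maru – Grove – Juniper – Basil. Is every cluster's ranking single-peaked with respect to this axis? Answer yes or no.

no

Axis positions: Fika=1, Maru=2, Grove=3, Juniper=4, Basil=5.
Cluster 1: ranking walks positions 5-2-1-4-3; Maru is ranked above Juniper even though Juniper lies between Maru and the peak Basil on the axis — preferences dip and rise again. Not single-peaked.
Cluster 2: ranking walks positions 3-4-1-2-5; Fika is ranked above Maru even though Maru lies between Fika and the peak Grove on the axis — preferences dip and rise again. Not single-peaked.
Cluster 3 (peak Grove at position 3): ranking walks positions 3-2-4-5-1, expanding outward from the peak — single-peaked.
Cluster 4 (peak Fika at position 1): ranking walks positions 1-2-3-4-5, expanding outward from the peak — single-peaked.
Cluster 5: ranking walks positions 4-5-1-2-3; Fika is ranked above Grove even though Grove lies between Fika and the peak Juniper on the axis — preferences dip and rise again. Not single-peaked.
Cluster 1 violates single-peakedness, so the profile is not single-peaked on this axis.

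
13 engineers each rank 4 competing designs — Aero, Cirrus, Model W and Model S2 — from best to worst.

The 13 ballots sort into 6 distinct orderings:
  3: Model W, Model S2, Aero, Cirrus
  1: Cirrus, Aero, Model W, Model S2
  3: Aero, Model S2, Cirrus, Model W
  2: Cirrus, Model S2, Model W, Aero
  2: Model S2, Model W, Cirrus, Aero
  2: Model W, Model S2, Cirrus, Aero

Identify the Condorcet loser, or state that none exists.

Head-to-head results (13 engineers):
Aero vs Cirrus: Cirrus wins 7–6.
Aero vs Model W: Aero preferred on 1+3 = 4 ballots; Model W wins 9–4.
Aero vs Model S2: Model S2, 9–4.
Cirrus vs Model W: Cirrus preferred on 1+3+2 = 6 ballots; Model W wins 7–6.
Cirrus–Model S2: Model S2 10–3.
Model W vs Model S2: Model S2, 7–6.
Only Aero has no wins; Aero is the Condorcet loser.

Aero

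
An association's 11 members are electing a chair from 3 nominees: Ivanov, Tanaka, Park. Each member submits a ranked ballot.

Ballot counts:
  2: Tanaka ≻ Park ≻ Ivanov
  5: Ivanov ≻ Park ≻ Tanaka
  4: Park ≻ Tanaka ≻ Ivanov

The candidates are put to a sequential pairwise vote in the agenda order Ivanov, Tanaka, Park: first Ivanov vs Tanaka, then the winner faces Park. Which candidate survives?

Park

Round 1: Ivanov vs Tanaka — 5–6, Tanaka advances.
Round 2: Tanaka vs Park — 2–9, Park advances.
Park survives the agenda.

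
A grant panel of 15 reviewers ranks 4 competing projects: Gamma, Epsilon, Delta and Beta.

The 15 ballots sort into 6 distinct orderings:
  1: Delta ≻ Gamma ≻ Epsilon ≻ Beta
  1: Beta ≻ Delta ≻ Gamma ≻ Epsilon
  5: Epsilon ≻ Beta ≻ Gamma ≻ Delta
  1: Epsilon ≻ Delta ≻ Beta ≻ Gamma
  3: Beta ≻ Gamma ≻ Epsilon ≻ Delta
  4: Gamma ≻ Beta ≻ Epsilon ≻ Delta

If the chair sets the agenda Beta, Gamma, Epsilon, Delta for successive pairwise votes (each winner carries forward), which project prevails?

Beta

Round 1: Beta vs Gamma — 10–5, Beta advances.
Round 2: Beta vs Epsilon — 8–7, Beta advances.
Round 3: Beta vs Delta — 13–2, Beta advances.
Beta survives the agenda.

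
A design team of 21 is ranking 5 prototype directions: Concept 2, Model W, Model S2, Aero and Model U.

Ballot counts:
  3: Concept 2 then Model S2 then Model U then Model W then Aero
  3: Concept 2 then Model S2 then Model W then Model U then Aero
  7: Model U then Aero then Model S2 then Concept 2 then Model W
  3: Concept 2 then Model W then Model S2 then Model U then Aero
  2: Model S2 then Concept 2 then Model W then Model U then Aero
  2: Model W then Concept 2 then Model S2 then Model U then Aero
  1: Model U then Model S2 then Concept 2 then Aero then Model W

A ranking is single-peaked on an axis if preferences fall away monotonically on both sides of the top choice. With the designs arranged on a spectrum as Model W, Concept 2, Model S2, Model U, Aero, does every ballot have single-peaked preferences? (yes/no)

Axis positions: Model W=1, Concept 2=2, Model S2=3, Model U=4, Aero=5.
Bloc 1 (peak Concept 2 at position 2): ranking walks positions 2-3-4-1-5, expanding outward from the peak — single-peaked.
Bloc 2 (peak Concept 2 at position 2): ranking walks positions 2-3-1-4-5, expanding outward from the peak — single-peaked.
Bloc 3 (peak Model U at position 4): ranking walks positions 4-5-3-2-1, expanding outward from the peak — single-peaked.
Bloc 4 (peak Concept 2 at position 2): ranking walks positions 2-1-3-4-5, expanding outward from the peak — single-peaked.
Bloc 5 (peak Model S2 at position 3): ranking walks positions 3-2-1-4-5, expanding outward from the peak — single-peaked.
Bloc 6 (peak Model W at position 1): ranking walks positions 1-2-3-4-5, expanding outward from the peak — single-peaked.
Bloc 7 (peak Model U at position 4): ranking walks positions 4-3-2-5-1, expanding outward from the peak — single-peaked.
Every ranking is single-peaked on this axis.

yes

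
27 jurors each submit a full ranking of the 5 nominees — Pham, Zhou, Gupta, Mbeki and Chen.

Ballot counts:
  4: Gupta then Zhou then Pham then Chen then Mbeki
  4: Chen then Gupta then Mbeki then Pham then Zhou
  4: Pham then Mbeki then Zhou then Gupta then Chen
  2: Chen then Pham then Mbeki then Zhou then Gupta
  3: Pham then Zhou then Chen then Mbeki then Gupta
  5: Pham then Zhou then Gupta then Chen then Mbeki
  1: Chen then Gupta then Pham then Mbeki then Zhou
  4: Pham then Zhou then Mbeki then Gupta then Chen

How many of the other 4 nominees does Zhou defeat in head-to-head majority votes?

3

Zhou against each rival (27 jurors):
Zhou vs Pham: Pham wins 23–4.
Zhou–Gupta: Zhou 18–9.
Zhou vs Mbeki: Zhou preferred on 4+3+5+4 = 16 ballots; Zhou wins 16–11.
Zhou–Chen: Zhou 20–7.
Zhou beats Gupta, Mbeki, Chen; loses to Pham — 3 pairwise wins.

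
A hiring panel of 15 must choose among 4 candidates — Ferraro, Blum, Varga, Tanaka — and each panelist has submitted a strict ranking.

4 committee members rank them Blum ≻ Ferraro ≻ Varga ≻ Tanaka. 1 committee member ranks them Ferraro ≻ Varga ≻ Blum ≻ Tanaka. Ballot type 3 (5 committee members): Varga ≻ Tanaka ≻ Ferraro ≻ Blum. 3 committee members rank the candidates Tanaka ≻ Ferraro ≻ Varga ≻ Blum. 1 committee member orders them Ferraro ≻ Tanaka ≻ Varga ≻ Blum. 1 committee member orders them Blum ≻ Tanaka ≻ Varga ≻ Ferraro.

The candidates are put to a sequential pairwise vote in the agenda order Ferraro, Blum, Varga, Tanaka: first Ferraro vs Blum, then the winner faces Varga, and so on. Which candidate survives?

Tanaka

Round 1: Ferraro vs Blum — 10–5, Ferraro advances.
Round 2: Ferraro vs Varga — 9–6, Ferraro advances.
Round 3: Ferraro vs Tanaka — 6–9, Tanaka advances.
The agenda winner is Tanaka.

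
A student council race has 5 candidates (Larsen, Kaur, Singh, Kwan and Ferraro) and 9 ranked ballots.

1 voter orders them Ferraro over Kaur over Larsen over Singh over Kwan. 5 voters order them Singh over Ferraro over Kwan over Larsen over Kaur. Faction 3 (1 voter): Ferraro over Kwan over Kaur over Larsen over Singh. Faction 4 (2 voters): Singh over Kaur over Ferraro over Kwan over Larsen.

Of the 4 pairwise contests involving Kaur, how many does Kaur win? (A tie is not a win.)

0

Kaur against each rival (9 voters):
Kaur vs Larsen: Kaur preferred on 1+1+2 = 4 ballots; Larsen wins 5–4.
Kaur vs Singh: 1+1 = 2 for Kaur, 7 for Singh — Singh by 7–2.
Kaur vs Kwan: Kwan, 6–3.
Kaur vs Ferraro: Ferraro, 7–2.
Kaur beats no one; loses to Larsen, Singh, Kwan, Ferraro — 0 pairwise wins.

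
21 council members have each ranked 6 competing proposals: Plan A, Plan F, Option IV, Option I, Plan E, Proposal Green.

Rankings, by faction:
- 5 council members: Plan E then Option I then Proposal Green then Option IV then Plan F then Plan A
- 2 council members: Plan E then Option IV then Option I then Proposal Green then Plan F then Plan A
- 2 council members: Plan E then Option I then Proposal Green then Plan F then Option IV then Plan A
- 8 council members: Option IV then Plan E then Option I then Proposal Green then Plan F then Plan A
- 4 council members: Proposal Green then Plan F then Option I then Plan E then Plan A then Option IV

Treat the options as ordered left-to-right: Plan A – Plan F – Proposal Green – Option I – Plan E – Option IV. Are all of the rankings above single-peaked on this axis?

yes

Axis positions: Plan A=1, Plan F=2, Proposal Green=3, Option I=4, Plan E=5, Option IV=6.
Faction 1 (peak Plan E at position 5): ranking walks positions 5-4-3-6-2-1, expanding outward from the peak — single-peaked.
Faction 2 (peak Plan E at position 5): ranking walks positions 5-6-4-3-2-1, expanding outward from the peak — single-peaked.
Faction 3 (peak Plan E at position 5): ranking walks positions 5-4-3-2-6-1, expanding outward from the peak — single-peaked.
Faction 4 (peak Option IV at position 6): ranking walks positions 6-5-4-3-2-1, expanding outward from the peak — single-peaked.
Faction 5 (peak Proposal Green at position 3): ranking walks positions 3-2-4-5-1-6, expanding outward from the peak — single-peaked.
Every ranking is single-peaked on this axis.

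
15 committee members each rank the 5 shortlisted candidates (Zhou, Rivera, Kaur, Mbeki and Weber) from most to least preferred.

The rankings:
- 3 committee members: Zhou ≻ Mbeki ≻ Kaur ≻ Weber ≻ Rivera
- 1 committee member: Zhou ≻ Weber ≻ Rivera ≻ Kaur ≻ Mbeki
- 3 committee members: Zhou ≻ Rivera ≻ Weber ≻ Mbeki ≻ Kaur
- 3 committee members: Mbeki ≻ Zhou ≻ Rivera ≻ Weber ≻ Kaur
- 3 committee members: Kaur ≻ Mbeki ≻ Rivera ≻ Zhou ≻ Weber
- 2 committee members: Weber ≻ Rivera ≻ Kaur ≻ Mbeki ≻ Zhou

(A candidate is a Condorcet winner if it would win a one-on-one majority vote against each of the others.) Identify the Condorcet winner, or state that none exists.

Mbeki

Pairwise majorities:
Zhou vs Rivera: 10 to 5, Zhou.
Zhou vs Kaur: Zhou preferred on 3+1+3+3 = 10 ballots; Zhou wins 10–5.
Zhou–Mbeki: Mbeki 8–7.
Zhou vs Weber: Zhou, 13–2.
Rivera vs Kaur: Rivera, 9–6.
Rivera vs Mbeki: 6 to 9, Mbeki.
Rivera vs Weber: Rivera, 9–6.
Kaur vs Mbeki: Kaur preferred on 1+3+2 = 6 ballots; Mbeki wins 9–6.
Kaur vs Weber: Kaur preferred on 3+3 = 6 ballots; Weber wins 9–6.
Mbeki–Weber: Mbeki 9–6.
Mbeki beats each of Zhou, Rivera, Kaur, Weber — Mbeki is the Condorcet winner.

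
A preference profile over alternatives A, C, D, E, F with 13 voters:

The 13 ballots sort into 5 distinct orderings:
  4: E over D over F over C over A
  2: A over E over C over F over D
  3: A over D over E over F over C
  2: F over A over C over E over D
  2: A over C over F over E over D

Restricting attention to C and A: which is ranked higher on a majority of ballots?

A

Ballots ranking C above A: 4.
Ballots ranking A above C: 13 − 4 = 9.
A wins the head-to-head 9–4.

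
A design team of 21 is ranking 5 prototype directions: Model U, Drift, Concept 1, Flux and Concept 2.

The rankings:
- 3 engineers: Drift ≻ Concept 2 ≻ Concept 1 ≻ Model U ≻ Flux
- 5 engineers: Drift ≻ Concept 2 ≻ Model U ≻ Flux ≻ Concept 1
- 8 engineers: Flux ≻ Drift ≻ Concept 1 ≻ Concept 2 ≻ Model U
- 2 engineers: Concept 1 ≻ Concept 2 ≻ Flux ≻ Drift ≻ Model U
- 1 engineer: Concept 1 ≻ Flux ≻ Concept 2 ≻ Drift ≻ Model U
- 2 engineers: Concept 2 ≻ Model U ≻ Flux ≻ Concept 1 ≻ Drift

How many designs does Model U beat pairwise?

Model U against each rival (21 engineers):
Model U vs Drift: Drift wins 19–2.
Model U vs Concept 1: Concept 1 wins 14–7.
Model U–Flux: Flux 11–10.
Model U vs Concept 2: Model U is ranked higher on 0 ballots, Concept 2 on 21. Concept 2 wins 21–0.
Model U beats no one; loses to Drift, Concept 1, Flux, Concept 2 — 0 pairwise wins.

0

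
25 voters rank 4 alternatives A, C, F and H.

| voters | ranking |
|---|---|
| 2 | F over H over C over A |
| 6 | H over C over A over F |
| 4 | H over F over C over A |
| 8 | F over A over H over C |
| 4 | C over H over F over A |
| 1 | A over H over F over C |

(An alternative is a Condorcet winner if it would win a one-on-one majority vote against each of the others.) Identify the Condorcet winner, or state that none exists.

Check each pair by majority over 25 ballots:
A–C: C 16–9.
A vs F: F, 18–7.
A vs H: 9 to 16, H.
C vs F: F wins 15–10.
C vs H: C preferred on 4 ballots; H wins 21–4.
F vs H: H wins 15–10.
H wins every pairwise contest, so H is the Condorcet winner.

H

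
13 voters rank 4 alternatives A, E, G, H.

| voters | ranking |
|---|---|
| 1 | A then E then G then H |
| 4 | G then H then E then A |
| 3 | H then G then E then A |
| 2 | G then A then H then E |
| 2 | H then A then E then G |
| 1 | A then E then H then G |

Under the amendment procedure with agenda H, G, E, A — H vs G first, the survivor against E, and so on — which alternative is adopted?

Round 1: H vs G — 6–7, G advances.
Round 2: G vs E — 9–4, G advances.
Round 3: G vs A — 9–4, G advances.
The agenda winner is G.

G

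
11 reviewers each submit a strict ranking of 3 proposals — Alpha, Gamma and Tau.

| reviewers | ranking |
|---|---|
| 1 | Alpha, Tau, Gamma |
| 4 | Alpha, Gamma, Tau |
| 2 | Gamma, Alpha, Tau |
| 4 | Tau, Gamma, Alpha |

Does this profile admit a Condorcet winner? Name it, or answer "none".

Gamma

Pairwise majorities:
Alpha vs Gamma: Alpha preferred on 1+4 = 5 ballots; Gamma wins 6–5.
Alpha vs Tau: Alpha is ranked higher on 1+4+2 = 7 ballots, Tau on 4. Alpha wins 7–4.
Gamma vs Tau: Gamma is ranked higher on 4+2 = 6 ballots, Tau on 5. Gamma wins 6–5.
Gamma defeats every rival head-to-head and is the Condorcet winner.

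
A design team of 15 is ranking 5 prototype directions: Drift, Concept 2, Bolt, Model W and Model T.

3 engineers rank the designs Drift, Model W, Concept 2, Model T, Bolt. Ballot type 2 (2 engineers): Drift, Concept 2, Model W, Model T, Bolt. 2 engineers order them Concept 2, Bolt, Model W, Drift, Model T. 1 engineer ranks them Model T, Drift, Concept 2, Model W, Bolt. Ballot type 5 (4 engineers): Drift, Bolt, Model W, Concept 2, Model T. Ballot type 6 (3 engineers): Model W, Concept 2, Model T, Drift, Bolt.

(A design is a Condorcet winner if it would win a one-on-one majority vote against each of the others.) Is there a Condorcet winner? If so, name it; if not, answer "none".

Pairwise majorities:
Drift–Concept 2: Drift 10–5.
Drift vs Bolt: Drift wins 13–2.
Drift–Model W: Drift 10–5.
Drift vs Model T: Drift wins 11–4.
Concept 2 vs Bolt: Concept 2, 11–4.
Concept 2 vs Model W: Model W wins 10–5.
Concept 2–Model T: Concept 2 14–1.
Bolt vs Model W: Model W, 9–6.
Bolt vs Model T: Model T, 9–6.
Model W vs Model T: Model W wins 14–1.
Drift wins every pairwise contest, so Drift is the Condorcet winner.

Drift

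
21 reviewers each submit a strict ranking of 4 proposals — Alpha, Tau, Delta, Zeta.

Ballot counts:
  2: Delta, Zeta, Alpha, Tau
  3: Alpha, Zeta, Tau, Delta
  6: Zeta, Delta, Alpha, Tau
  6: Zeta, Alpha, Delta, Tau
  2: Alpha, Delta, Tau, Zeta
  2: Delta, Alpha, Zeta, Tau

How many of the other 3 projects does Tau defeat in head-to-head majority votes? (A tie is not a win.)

0

Tau against each rival (21 reviewers):
Tau–Alpha: Alpha 21–0.
Tau vs Delta: 3 to 18, Delta.
Tau vs Zeta: Tau is ranked higher on 2 ballots, Zeta on 19. Zeta wins 19–2.
Tau beats no one; loses to Alpha, Delta, Zeta — 0 pairwise wins.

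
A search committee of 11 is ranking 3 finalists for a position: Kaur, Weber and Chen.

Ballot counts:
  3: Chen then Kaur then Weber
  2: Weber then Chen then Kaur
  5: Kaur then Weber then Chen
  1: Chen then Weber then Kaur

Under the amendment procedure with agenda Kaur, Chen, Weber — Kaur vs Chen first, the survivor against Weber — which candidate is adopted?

Round 1: Kaur vs Chen — 5–6, Chen advances.
Round 2: Chen vs Weber — 4–7, Weber advances.
Weber survives the agenda.

Weber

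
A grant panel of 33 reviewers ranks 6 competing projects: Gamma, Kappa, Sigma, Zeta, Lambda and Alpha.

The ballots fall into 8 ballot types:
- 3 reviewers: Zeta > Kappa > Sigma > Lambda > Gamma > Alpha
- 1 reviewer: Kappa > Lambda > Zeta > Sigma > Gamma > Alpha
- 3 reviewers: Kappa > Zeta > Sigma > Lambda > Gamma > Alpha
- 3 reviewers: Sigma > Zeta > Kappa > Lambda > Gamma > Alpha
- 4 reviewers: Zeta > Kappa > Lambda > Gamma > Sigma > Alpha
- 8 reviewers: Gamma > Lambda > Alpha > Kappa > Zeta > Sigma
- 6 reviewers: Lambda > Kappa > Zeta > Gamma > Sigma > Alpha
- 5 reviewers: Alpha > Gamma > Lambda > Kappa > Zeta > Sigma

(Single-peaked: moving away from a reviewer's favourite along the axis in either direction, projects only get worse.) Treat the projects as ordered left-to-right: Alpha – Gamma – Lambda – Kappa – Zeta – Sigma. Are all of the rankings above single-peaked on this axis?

Axis positions: Alpha=1, Gamma=2, Lambda=3, Kappa=4, Zeta=5, Sigma=6.
Ballot type 1 (peak Zeta at position 5): ranking walks positions 5-4-6-3-2-1, expanding outward from the peak — single-peaked.
Ballot type 2 (peak Kappa at position 4): ranking walks positions 4-3-5-6-2-1, expanding outward from the peak — single-peaked.
Ballot type 3 (peak Kappa at position 4): ranking walks positions 4-5-6-3-2-1, expanding outward from the peak — single-peaked.
Ballot type 4 (peak Sigma at position 6): ranking walks positions 6-5-4-3-2-1, expanding outward from the peak — single-peaked.
Ballot type 5 (peak Zeta at position 5): ranking walks positions 5-4-3-2-6-1, expanding outward from the peak — single-peaked.
Ballot type 6 (peak Gamma at position 2): ranking walks positions 2-3-1-4-5-6, expanding outward from the peak — single-peaked.
Ballot type 7 (peak Lambda at position 3): ranking walks positions 3-4-5-2-6-1, expanding outward from the peak — single-peaked.
Ballot type 8 (peak Alpha at position 1): ranking walks positions 1-2-3-4-5-6, expanding outward from the peak — single-peaked.
Every ranking is single-peaked on this axis.

yes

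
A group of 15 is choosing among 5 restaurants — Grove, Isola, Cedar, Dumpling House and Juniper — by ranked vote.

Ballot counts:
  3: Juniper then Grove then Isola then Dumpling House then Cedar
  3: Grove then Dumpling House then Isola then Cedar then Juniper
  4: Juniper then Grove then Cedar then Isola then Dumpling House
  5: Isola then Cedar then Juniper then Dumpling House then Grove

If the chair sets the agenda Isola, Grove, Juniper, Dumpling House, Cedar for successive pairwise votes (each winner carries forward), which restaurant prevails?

Cedar

Round 1: Isola vs Grove — 5–10, Grove advances.
Round 2: Grove vs Juniper — 3–12, Juniper advances.
Round 3: Juniper vs Dumpling House — 12–3, Juniper advances.
Round 4: Juniper vs Cedar — 7–8, Cedar advances.
The agenda winner is Cedar.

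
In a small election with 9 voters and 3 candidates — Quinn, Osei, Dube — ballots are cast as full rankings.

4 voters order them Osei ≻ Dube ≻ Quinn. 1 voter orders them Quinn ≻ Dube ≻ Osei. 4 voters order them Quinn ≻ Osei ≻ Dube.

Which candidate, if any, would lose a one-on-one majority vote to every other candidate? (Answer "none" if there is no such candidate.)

Dube

Pairwise majorities:
Quinn vs Osei: 5 to 4, Quinn.
Quinn vs Dube: 5 to 4, Quinn.
Osei vs Dube: 4+4 = 8 for Osei, 1 for Dube — Osei by 8–1.
Dube is beaten in every head-to-head and is the Condorcet loser.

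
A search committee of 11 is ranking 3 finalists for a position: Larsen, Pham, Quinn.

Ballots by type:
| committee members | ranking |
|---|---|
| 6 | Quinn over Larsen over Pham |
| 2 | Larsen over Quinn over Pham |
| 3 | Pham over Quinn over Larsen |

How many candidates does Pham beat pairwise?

Pham against each rival (11 committee members):
Pham vs Larsen: Pham is ranked higher on 3 ballots, Larsen on 8. Larsen wins 8–3.
Pham vs Quinn: Pham is ranked higher on 3 ballots, Quinn on 8. Quinn wins 8–3.
Pham beats no one; loses to Larsen, Quinn — 0 pairwise wins.

0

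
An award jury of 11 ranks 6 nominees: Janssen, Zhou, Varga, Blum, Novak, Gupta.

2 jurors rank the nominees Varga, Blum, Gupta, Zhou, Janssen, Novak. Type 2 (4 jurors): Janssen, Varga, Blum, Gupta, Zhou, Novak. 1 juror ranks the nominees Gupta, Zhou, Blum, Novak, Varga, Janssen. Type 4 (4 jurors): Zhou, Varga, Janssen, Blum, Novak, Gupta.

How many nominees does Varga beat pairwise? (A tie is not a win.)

Varga against each rival (11 jurors):
Varga vs Janssen: 2+1+4 = 7 for Varga, 4 for Janssen — Varga by 7–4.
Varga vs Zhou: Varga preferred on 2+4 = 6 ballots; Varga wins 6–5.
Varga vs Blum: 10 to 1, Varga.
Varga vs Novak: Varga preferred on 2+4+4 = 10 ballots; Varga wins 10–1.
Varga vs Gupta: 10 to 1, Varga.
Varga beats Janssen, Zhou, Blum, Novak, Gupta — 5 pairwise wins.

5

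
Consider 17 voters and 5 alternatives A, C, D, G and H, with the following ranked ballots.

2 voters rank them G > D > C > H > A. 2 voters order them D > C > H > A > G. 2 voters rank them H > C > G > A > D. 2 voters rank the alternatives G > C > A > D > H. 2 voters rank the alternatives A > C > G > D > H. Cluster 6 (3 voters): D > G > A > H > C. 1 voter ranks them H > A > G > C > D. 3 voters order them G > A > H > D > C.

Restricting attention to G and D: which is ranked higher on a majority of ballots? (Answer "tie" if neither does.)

G

Ballots ranking G above D: 2 + 2 + 2 + 2 + 1 + 3 = 12.
Ballots ranking D above G: 17 − 12 = 5.
G wins the head-to-head 12–5.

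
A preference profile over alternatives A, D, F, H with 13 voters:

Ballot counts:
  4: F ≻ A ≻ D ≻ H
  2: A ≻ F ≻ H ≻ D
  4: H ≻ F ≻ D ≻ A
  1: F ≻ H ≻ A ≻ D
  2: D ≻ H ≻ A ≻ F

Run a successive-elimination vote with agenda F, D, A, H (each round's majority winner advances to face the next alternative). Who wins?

F

Round 1: F vs D — 11–2, F advances.
Round 2: F vs A — 9–4, F advances.
Round 3: F vs H — 7–6, F advances.
The agenda winner is F.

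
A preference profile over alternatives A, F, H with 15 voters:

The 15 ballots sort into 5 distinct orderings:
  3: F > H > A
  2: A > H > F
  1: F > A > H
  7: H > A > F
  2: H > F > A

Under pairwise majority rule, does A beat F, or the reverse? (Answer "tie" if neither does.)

A

Ballots ranking A above F: 2 + 7 = 9.
Ballots ranking F above A: 15 − 9 = 6.
A wins the head-to-head 9–6.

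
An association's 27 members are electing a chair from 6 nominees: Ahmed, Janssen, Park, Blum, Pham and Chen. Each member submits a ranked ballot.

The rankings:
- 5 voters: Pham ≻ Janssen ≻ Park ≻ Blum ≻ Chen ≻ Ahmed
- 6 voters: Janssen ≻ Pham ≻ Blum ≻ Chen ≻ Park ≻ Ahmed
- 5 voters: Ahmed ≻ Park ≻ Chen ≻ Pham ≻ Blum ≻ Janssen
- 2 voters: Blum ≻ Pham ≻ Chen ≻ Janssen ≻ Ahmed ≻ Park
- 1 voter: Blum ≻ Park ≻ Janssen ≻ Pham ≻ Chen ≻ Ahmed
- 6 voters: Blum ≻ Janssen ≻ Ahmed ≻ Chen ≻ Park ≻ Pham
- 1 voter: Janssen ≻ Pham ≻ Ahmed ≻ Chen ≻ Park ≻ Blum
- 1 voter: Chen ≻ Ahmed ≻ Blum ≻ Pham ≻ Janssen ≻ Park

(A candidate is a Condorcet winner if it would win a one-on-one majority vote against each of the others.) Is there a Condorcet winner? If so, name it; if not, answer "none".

Pairwise majorities:
Ahmed vs Janssen: 6 to 21, Janssen.
Ahmed vs Park: Ahmed preferred on 5+2+6+1+1 = 15 ballots; Ahmed wins 15–12.
Ahmed vs Blum: Blum wins 20–7.
Ahmed vs Pham: Pham wins 15–12.
Ahmed vs Chen: Chen, 15–12.
Janssen vs Park: Janssen is ranked higher on 5+6+2+6+1+1 = 21 ballots, Park on 6. Janssen wins 21–6.
Janssen vs Blum: 5+6+1 = 12 for Janssen, 15 for Blum — Blum by 15–12.
Janssen vs Pham: Janssen is ranked higher on 6+1+6+1 = 14 ballots, Pham on 13. Janssen wins 14–13.
Janssen vs Chen: Janssen, 19–8.
Park vs Blum: Blum, 16–11.
Park–Pham: Pham 15–12.
Park–Chen: Chen 16–11.
Blum vs Pham: Pham wins 17–10.
Blum vs Chen: 20 to 7, Blum.
Pham vs Chen: Pham, 15–12.
Every candidate loses at least once (Ahmed loses to Janssen; Janssen loses to Blum; Park loses to Ahmed; Blum loses to Pham; Pham loses to Janssen; Chen loses to Janssen). The majority relation contains the cycle Janssen beats Pham beats Blum beats Janssen, so there is no Condorcet winner.

none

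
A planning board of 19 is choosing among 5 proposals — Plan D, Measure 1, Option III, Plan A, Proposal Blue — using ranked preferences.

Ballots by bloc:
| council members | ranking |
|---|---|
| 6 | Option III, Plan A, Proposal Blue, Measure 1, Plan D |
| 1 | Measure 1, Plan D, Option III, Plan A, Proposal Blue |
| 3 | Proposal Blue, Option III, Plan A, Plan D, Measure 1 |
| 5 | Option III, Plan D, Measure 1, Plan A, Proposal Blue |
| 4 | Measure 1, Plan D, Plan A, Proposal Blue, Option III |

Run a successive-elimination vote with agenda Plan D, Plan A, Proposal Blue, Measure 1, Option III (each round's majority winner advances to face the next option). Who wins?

Round 1: Plan D vs Plan A — 10–9, Plan D advances.
Round 2: Plan D vs Proposal Blue — 10–9, Plan D advances.
Round 3: Plan D vs Measure 1 — 8–11, Measure 1 advances.
Round 4: Measure 1 vs Option III — 5–14, Option III advances.
The agenda winner is Option III.

Option III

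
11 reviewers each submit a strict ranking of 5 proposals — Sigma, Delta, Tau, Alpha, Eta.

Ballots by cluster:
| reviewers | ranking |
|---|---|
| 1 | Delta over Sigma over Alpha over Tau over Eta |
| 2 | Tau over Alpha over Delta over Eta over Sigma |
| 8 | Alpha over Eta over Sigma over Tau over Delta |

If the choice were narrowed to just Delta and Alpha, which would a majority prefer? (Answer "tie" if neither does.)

Alpha

Ballots ranking Delta above Alpha: 1.
Ballots ranking Alpha above Delta: 11 − 1 = 10.
Alpha wins the head-to-head 10–1.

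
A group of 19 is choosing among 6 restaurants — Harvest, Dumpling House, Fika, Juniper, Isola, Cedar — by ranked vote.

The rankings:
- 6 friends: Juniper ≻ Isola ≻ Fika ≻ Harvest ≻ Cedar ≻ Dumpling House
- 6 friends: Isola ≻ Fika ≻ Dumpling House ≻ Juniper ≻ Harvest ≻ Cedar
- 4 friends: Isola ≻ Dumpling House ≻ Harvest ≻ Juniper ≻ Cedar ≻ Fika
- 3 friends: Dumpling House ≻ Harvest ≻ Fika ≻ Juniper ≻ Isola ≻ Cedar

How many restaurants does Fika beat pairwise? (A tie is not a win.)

Fika against each rival (19 friends):
Fika vs Harvest: 6+6 = 12 for Fika, 7 for Harvest — Fika by 12–7.
Fika–Dumpling House: Fika 12–7.
Fika–Juniper: Juniper 10–9.
Fika vs Isola: Isola wins 16–3.
Fika vs Cedar: 15 to 4, Fika.
Fika beats Harvest, Dumpling House, Cedar; loses to Juniper, Isola — 3 pairwise wins.

3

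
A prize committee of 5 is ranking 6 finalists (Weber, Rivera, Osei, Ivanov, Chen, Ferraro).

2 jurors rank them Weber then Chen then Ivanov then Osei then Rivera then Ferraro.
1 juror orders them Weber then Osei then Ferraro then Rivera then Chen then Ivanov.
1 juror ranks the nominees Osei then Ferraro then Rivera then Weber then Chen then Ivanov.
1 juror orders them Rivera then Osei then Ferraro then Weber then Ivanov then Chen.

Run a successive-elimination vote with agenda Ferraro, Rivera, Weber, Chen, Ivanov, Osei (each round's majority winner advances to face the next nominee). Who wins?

Round 1: Ferraro vs Rivera — 2–3, Rivera advances.
Round 2: Rivera vs Weber — 2–3, Weber advances.
Round 3: Weber vs Chen — 5–0, Weber advances.
Round 4: Weber vs Ivanov — 5–0, Weber advances.
Round 5: Weber vs Osei — 3–2, Weber advances.
Weber survives the agenda.

Weber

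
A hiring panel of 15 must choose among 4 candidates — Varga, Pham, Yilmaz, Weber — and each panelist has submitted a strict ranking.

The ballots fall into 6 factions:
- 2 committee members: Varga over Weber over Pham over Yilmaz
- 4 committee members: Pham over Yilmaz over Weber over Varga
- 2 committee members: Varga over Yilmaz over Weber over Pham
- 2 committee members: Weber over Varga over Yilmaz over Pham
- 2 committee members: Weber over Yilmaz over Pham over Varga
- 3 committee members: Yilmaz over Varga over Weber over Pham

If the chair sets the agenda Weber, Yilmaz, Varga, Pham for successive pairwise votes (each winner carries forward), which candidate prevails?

Round 1: Weber vs Yilmaz — 6–9, Yilmaz advances.
Round 2: Yilmaz vs Varga — 9–6, Yilmaz advances.
Round 3: Yilmaz vs Pham — 9–6, Yilmaz advances.
Yilmaz survives the agenda.

Yilmaz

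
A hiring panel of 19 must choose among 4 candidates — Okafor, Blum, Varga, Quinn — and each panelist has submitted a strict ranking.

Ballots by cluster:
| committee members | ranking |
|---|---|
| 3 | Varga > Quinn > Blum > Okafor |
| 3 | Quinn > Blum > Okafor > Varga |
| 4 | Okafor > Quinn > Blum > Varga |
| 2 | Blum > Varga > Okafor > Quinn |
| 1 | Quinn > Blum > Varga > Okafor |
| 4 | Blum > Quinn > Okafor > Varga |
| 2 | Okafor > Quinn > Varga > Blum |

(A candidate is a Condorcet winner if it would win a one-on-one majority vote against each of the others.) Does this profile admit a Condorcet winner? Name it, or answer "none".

Quinn

Pairwise majorities:
Okafor–Blum: Blum 13–6.
Okafor–Varga: Okafor 13–6.
Okafor vs Quinn: 4+2+2 = 8 for Okafor, 11 for Quinn — Quinn by 11–8.
Blum vs Varga: 3+4+2+1+4 = 14 for Blum, 5 for Varga — Blum by 14–5.
Blum vs Quinn: Blum preferred on 2+4 = 6 ballots; Quinn wins 13–6.
Varga vs Quinn: 5 to 14, Quinn.
Quinn beats each of Okafor, Blum, Varga — Quinn is the Condorcet winner.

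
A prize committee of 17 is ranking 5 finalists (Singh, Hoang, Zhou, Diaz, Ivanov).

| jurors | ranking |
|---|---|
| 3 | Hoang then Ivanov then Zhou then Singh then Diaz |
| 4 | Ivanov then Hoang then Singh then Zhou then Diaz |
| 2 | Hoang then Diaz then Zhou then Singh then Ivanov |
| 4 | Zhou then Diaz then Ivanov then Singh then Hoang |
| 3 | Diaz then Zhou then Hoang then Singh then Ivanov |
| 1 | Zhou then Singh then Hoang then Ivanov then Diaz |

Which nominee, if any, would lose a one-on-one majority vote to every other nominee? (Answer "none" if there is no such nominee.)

Pairwise majorities:
Singh vs Hoang: Hoang, 12–5.
Singh vs Zhou: Zhou wins 13–4.
Singh vs Diaz: Diaz, 9–8.
Singh vs Ivanov: 2+3+1 = 6 for Singh, 11 for Ivanov — Ivanov by 11–6.
Hoang vs Zhou: 9 to 8, Hoang.
Hoang vs Diaz: Hoang wins 10–7.
Hoang vs Ivanov: Hoang is ranked higher on 3+2+3+1 = 9 ballots, Ivanov on 8. Hoang wins 9–8.
Zhou vs Diaz: 12 to 5, Zhou.
Zhou vs Ivanov: 10 to 7, Zhou.
Diaz vs Ivanov: Diaz wins 9–8.
Only Singh has no wins; Singh is the Condorcet loser.

Singh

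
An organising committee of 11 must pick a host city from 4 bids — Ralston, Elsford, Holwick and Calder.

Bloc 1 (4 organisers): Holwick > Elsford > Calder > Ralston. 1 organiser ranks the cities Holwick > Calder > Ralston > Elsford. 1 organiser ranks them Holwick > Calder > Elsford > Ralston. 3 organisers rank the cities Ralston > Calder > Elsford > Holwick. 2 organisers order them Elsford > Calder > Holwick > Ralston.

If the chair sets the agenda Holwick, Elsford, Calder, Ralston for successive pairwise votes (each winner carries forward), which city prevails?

Round 1: Holwick vs Elsford — 6–5, Holwick advances.
Round 2: Holwick vs Calder — 6–5, Holwick advances.
Round 3: Holwick vs Ralston — 8–3, Holwick advances.
Holwick survives the agenda.

Holwick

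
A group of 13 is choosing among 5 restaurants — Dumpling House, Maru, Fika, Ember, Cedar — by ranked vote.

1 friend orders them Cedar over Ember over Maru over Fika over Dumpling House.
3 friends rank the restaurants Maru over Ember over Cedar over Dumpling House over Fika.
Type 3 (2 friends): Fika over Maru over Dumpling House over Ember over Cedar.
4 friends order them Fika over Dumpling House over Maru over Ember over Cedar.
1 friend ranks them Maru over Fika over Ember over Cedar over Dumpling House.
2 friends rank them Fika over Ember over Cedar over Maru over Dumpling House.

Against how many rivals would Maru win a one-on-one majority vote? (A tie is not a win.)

Maru against each rival (13 friends):
Maru–Dumpling House: Maru 9–4.
Maru vs Fika: Fika, 8–5.
Maru–Ember: Maru 10–3.
Maru vs Cedar: Maru preferred on 3+2+4+1 = 10 ballots; Maru wins 10–3.
Maru beats Dumpling House, Ember, Cedar; loses to Fika — 3 pairwise wins.

3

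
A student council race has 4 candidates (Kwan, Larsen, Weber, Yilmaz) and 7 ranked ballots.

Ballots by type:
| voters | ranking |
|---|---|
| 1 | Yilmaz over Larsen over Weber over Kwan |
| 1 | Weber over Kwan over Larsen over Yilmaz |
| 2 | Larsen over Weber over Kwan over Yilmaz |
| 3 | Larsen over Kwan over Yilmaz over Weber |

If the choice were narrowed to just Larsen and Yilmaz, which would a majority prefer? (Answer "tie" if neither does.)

Larsen

Ballots ranking Larsen above Yilmaz: 1 + 2 + 3 = 6.
Ballots ranking Yilmaz above Larsen: 7 − 6 = 1.
Larsen wins the head-to-head 6–1.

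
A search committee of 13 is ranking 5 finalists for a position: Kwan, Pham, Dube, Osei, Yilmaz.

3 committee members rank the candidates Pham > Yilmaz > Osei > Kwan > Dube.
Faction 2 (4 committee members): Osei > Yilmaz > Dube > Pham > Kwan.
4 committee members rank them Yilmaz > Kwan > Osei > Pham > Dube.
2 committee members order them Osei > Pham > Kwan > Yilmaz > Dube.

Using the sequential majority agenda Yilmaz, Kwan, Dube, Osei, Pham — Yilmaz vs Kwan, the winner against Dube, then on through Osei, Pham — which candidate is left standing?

Yilmaz

Round 1: Yilmaz vs Kwan — 11–2, Yilmaz advances.
Round 2: Yilmaz vs Dube — 13–0, Yilmaz advances.
Round 3: Yilmaz vs Osei — 7–6, Yilmaz advances.
Round 4: Yilmaz vs Pham — 8–5, Yilmaz advances.
The agenda winner is Yilmaz.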